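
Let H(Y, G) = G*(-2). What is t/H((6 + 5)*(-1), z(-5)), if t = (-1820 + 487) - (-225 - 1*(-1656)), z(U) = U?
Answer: -1382/5 ≈ -276.40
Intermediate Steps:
t = -2764 (t = -1333 - (-225 + 1656) = -1333 - 1*1431 = -1333 - 1431 = -2764)
H(Y, G) = -2*G
t/H((6 + 5)*(-1), z(-5)) = -2764/((-2*(-5))) = -2764/10 = -2764*1/10 = -1382/5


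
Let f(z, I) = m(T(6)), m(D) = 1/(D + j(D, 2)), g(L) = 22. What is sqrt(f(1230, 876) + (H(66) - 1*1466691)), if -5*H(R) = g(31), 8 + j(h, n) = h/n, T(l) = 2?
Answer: I*sqrt(36667390)/5 ≈ 1211.1*I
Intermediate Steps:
j(h, n) = -8 + h/n
H(R) = -22/5 (H(R) = -1/5*22 = -22/5)
m(D) = 1/(-8 + 3*D/2) (m(D) = 1/(D + (-8 + D/2)) = 1/(-8 + 3*D/2))
f(z, I) = -1/5 (f(z, I) = 2/(-16 + 3*2) = 2/(-16 + 6) = 2/(-10) = 2*(-1/10) = -1/5)
sqrt(f(1230, 876) + (H(66) - 1*1466691)) = sqrt(-1/5 + (-22/5 - 1*1466691)) = sqrt(-1/5 + (-22/5 - 1466691)) = sqrt(-1/5 - 7333477/5) = sqrt(-7333478/5) = I*sqrt(36667390)/5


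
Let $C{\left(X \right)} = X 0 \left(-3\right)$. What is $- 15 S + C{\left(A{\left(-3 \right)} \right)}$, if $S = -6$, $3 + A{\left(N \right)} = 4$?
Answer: $90$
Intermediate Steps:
$A{\left(N \right)} = 1$ ($A{\left(N \right)} = -3 + 4 = 1$)
$C{\left(X \right)} = 0$ ($C{\left(X \right)} = 0 \left(-3\right) = 0$)
$- 15 S + C{\left(A{\left(-3 \right)} \right)} = \left(-15\right) \left(-6\right) + 0 = 90 + 0 = 90$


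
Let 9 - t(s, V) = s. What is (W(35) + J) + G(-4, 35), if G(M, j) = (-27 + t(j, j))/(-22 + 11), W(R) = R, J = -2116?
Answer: -22838/11 ≈ -2076.2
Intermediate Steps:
t(s, V) = 9 - s
G(M, j) = 18/11 + j/11 (G(M, j) = (-27 + (9 - j))/(-22 + 11) = (-18 - j)/(-11) = (-18 - j)*(-1/11) = 18/11 + j/11)
(W(35) + J) + G(-4, 35) = (35 - 2116) + (18/11 + (1/11)*35) = -2081 + (18/11 + 35/11) = -2081 + 53/11 = -22838/11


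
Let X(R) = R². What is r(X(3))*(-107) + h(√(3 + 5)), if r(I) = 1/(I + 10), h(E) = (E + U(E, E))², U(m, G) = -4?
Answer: 349/19 - 16*√2 ≈ -4.2590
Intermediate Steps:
h(E) = (-4 + E)² (h(E) = (E - 4)² = (-4 + E)²)
r(I) = 1/(10 + I)
r(X(3))*(-107) + h(√(3 + 5)) = -107/(10 + 3²) + (-4 + √(3 + 5))² = -107/(10 + 9) + (-4 + √8)² = -107/19 + (-4 + 2*√2)²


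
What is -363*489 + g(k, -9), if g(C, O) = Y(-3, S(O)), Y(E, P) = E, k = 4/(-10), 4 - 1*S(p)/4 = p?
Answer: -177510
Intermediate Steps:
S(p) = 16 - 4*p
k = -2/5 (k = 4*(-1/10) = -2/5 ≈ -0.40000)
g(C, O) = -3
-363*489 + g(k, -9) = -363*489 - 3 = -177507 - 3 = -177510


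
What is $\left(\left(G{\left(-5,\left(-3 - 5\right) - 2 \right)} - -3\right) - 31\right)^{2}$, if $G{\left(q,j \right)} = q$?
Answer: $1089$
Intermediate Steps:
$\left(\left(G{\left(-5,\left(-3 - 5\right) - 2 \right)} - -3\right) - 31\right)^{2} = \left(\left(-5 - -3\right) - 31\right)^{2} = \left(\left(-5 + 3\right) - 31\right)^{2} = \left(-2 - 31\right)^{2} = \left(-33\right)^{2} = 1089$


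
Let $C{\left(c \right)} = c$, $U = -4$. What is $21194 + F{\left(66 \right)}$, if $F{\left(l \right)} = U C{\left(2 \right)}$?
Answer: $21186$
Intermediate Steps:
$F{\left(l \right)} = -8$ ($F{\left(l \right)} = \left(-4\right) 2 = -8$)
$21194 + F{\left(66 \right)} = 21194 - 8 = 21186$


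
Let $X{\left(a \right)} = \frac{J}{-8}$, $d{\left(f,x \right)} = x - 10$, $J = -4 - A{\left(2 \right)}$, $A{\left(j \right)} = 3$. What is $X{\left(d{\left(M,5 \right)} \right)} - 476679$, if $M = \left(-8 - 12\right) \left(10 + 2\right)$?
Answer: $- \frac{3813425}{8} \approx -4.7668 \cdot 10^{5}$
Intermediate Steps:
$J = -7$ ($J = -4 - 3 = -7$)
$M = -240$ ($M = \left(-20\right) 12 = -240$)
$d{\left(f,x \right)} = -10 + x$
$X{\left(a \right)} = \frac{7}{8}$ ($X{\left(a \right)} = \frac{1}{-8} \left(-7\right) = \left(- \frac{1}{8}\right) \left(-7\right) = \frac{7}{8}$)
$X{\left(d{\left(M,5 \right)} \right)} - 476679 = \frac{7}{8} - 476679 = - \frac{3813425}{8}$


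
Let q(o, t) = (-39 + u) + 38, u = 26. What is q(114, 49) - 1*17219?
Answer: -17194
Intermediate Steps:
q(o, t) = 25 (q(o, t) = (-39 + 26) + 38 = -13 + 38 = 25)
q(114, 49) - 1*17219 = 25 - 1*17219 = 25 - 17219 = -17194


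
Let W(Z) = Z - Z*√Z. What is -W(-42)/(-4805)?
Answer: -42/4805 + 42*I*√42/4805 ≈ -0.0087409 + 0.056647*I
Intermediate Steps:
W(Z) = Z - Z^(3/2)
-W(-42)/(-4805) = -(-42 - (-42)^(3/2))/(-4805) = -(-42 - (-42)*I*√42)*(-1)/4805 = -(-42 + 42*I*√42)*(-1)/4805 = -(42/4805 - 42*I*√42/4805) = -42/4805 + 42*I*√42/4805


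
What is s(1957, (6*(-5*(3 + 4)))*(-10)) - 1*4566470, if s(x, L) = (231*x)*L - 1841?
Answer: 944772389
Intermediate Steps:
s(x, L) = -1841 + 231*L*x (s(x, L) = 231*L*x - 1841 = -1841 + 231*L*x)
s(1957, (6*(-5*(3 + 4)))*(-10)) - 1*4566470 = (-1841 + 231*((6*(-5*(3 + 4)))*(-10))*1957) - 1*4566470 = (-1841 + 231*((6*(-5*7))*(-10))*1957) - 4566470 = (-1841 + 231*((6*(-35))*(-10))*1957) - 4566470 = (-1841 + 231*(-210*(-10))*1957) - 4566470 = (-1841 + 231*2100*1957) - 4566470 = (-1841 + 949340700) - 4566470 = 949338859 - 4566470 = 944772389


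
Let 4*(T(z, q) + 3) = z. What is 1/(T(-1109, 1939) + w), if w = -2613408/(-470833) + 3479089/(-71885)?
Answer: -12307574620/3976545088003 ≈ -0.0030950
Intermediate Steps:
T(z, q) = -3 + z/4
w = -131836825187/3076893655 (w = -2613408*(-1/470833) + 3479089*(-1/71885) = 2613408/470833 - 3479089/71885 = -131836825187/3076893655 ≈ -42.847)
1/(T(-1109, 1939) + w) = 1/((-3 + (¼)*(-1109)) - 131836825187/3076893655) = 1/((-3 - 1109/4) - 131836825187/3076893655) = 1/(-1121/4 - 131836825187/3076893655) = 1/(-3976545088003/12307574620) = -12307574620/3976545088003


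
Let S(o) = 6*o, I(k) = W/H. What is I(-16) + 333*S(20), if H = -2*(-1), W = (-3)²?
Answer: 79929/2 ≈ 39965.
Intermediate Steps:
W = 9
H = 2
I(k) = 9/2
I(-16) + 333*S(20) = 9/2 + 333*(6*20) = 9/2 + 333*120 = 9/2 + 39960 = 79929/2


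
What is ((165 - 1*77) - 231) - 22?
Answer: -165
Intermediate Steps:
((165 - 1*77) - 231) - 22 = ((165 - 77) - 231) - 22 = (88 - 231) - 22 = -143 - 22 = -165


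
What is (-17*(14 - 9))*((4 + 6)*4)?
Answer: -3400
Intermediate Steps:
(-17*(14 - 9))*((4 + 6)*4) = (-17*5)*(10*4) = -85*40 = -3400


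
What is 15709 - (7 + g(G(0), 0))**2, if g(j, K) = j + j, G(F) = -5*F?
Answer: 15660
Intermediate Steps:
g(j, K) = 2*j
15709 - (7 + g(G(0), 0))**2 = 15709 - (7 + 2*(-5*0))**2 = 15709 - (7 + 2*0)**2 = 15709 - (7 + 0)**2 = 15709 - 1*7**2 = 15709 - 1*49 = 15709 - 49 = 15660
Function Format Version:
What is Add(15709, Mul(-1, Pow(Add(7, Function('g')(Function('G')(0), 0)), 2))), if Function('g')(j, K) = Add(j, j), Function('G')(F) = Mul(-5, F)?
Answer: 15660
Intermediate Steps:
Function('g')(j, K) = Mul(2, j)
Add(15709, Mul(-1, Pow(Add(7, Function('g')(Function('G')(0), 0)), 2))) = Add(15709, Mul(-1, Pow(Add(7, Mul(2, Mul(-5, 0))), 2))) = Add(15709, Mul(-1, Pow(Add(7, Mul(2, 0)), 2))) = Add(15709, Mul(-1, Pow(Add(7, 0), 2))) = Add(15709, Mul(-1, Pow(7, 2))) = Add(15709, Mul(-1, 49)) = Add(15709, -49) = 15660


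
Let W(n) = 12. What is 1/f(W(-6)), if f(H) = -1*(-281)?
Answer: 1/281 ≈ 0.0035587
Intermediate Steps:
f(H) = 281
1/f(W(-6)) = 1/281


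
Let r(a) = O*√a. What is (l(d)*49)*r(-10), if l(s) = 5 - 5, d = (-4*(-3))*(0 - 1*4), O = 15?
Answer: 0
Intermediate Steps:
d = -48 (d = 12*(0 - 4) = 12*(-4) = -48)
r(a) = 15*√a
l(s) = 0
(l(d)*49)*r(-10) = (0*49)*(15*√(-10)) = 0*(15*(I*√10)) = 0*(15*I*√10) = 0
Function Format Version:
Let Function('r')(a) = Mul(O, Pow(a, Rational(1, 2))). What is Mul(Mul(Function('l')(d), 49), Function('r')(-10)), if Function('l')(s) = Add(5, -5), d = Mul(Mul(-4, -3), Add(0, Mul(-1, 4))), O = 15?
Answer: 0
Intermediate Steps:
d = -48 (d = Mul(12, Add(0, -4)) = Mul(12, -4) = -48)
Function('r')(a) = Mul(15, Pow(a, Rational(1, 2)))
Function('l')(s) = 0
Mul(Mul(Function('l')(d), 49), Function('r')(-10)) = Mul(Mul(0, 49), Mul(15, Pow(-10, Rational(1, 2)))) = Mul(0, Mul(15, Mul(I, Pow(10, Rational(1, 2))))) = Mul(0, Mul(15, I, Pow(10, Rational(1, 2)))) = 0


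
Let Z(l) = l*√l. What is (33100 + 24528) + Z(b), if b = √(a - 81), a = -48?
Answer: 57628 + 129^(¾)*I^(3/2) ≈ 57601.0 + 27.066*I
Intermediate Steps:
b = I*√129 (b = √(-48 - 81) = √(-129) = I*√129 ≈ 11.358*I)
Z(l) = l^(3/2)
(33100 + 24528) + Z(b) = (33100 + 24528) + (I*√129)^(3/2) = 57628 + 129^(¾)*I^(3/2)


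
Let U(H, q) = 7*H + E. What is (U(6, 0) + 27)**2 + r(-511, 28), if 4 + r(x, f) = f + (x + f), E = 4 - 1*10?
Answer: 3510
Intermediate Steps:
E = -6 (E = 4 - 10 = -6)
U(H, q) = -6 + 7*H (U(H, q) = 7*H - 6 = -6 + 7*H)
r(x, f) = -4 + x + 2*f (r(x, f) = -4 + (f + (x + f)) = -4 + (f + (f + x)) = -4 + (x + 2*f) = -4 + x + 2*f)
(U(6, 0) + 27)**2 + r(-511, 28) = ((-6 + 7*6) + 27)**2 + (-4 - 511 + 2*28) = ((-6 + 42) + 27)**2 + (-4 - 511 + 56) = (36 + 27)**2 - 459 = 63**2 - 459 = 3969 - 459 = 3510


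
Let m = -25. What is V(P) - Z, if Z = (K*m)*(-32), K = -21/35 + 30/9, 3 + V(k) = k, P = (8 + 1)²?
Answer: -6326/3 ≈ -2108.7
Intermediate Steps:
P = 81 (P = 9² = 81)
V(k) = -3 + k
K = 41/15 (K = -21*1/35 + 30*(⅑) = -⅗ + 10/3 = 41/15 ≈ 2.7333)
Z = 6560/3 (Z = ((41/15)*(-25))*(-32) = -205/3*(-32) = 6560/3 ≈ 2186.7)
V(P) - Z = (-3 + 81) - 1*6560/3 = 78 - 6560/3 = -6326/3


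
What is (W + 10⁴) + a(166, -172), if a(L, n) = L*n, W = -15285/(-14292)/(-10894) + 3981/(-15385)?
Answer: -14813354620609591/798466361160 ≈ -18552.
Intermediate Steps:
W = -206688369271/798466361160 (W = -15285*(-1/14292)*(-1/10894) + 3981*(-1/15385) = (5095/4764)*(-1/10894) - 3981/15385 = -5095/51899016 - 3981/15385 = -206688369271/798466361160 ≈ -0.25886)
(W + 10⁴) + a(166, -172) = (-206688369271/798466361160 + 10⁴) + 166*(-172) = (-206688369271/798466361160 + 10000) - 28552 = 7984456923230729/798466361160 - 28552 = -14813354620609591/798466361160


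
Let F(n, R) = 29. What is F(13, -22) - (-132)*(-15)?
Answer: -1951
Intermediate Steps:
F(13, -22) - (-132)*(-15) = 29 - (-132)*(-15) = 29 - 1*1980 = 29 - 1980 = -1951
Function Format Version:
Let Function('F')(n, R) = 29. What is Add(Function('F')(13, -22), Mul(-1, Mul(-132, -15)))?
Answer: -1951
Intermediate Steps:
Add(Function('F')(13, -22), Mul(-1, Mul(-132, -15))) = Add(29, Mul(-1, Mul(-132, -15))) = Add(29, Mul(-1, 1980)) = Add(29, -1980) = -1951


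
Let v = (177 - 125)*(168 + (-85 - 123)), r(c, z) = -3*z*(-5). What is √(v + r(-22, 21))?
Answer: I*√1765 ≈ 42.012*I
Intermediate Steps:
r(c, z) = 15*z
v = -2080 (v = 52*(168 - 208) = 52*(-40) = -2080)
√(v + r(-22, 21)) = √(-2080 + 15*21) = √(-2080 + 315) = √(-1765) = I*√1765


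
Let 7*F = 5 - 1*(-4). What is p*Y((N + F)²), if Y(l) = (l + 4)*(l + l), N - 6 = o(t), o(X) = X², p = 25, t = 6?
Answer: 422344352250/2401 ≈ 1.7590e+8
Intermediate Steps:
F = 9/7 (F = (5 - 1*(-4))/7 = (5 + 4)/7 = (⅐)*9 = 9/7 ≈ 1.2857)
N = 42 (N = 6 + 6² = 6 + 36 = 42)
Y(l) = 2*l*(4 + l) (Y(l) = (4 + l)*(2*l) = 2*l*(4 + l))
p*Y((N + F)²) = 25*(2*(42 + 9/7)²*(4 + (42 + 9/7)²)) = 25*(2*(303/7)²*(4 + (303/7)²)) = 25*(2*(91809/49)*(4 + 91809/49)) = 25*(2*(91809/49)*(92005/49)) = 25*(16893774090/2401) = 422344352250/2401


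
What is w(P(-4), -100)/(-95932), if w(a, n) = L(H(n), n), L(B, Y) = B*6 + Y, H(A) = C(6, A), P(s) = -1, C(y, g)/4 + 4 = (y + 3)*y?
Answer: -275/23983 ≈ -0.011466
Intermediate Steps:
C(y, g) = -16 + 4*y*(3 + y) (C(y, g) = -16 + 4*((y + 3)*y) = -16 + 4*((3 + y)*y) = -16 + 4*(y*(3 + y)) = -16 + 4*y*(3 + y))
H(A) = 200 (H(A) = -16 + 4*6² + 12*6 = -16 + 4*36 + 72 = -16 + 144 + 72 = 200)
L(B, Y) = Y + 6*B (L(B, Y) = 6*B + Y = Y + 6*B)
w(a, n) = 1200 + n (w(a, n) = n + 6*200 = n + 1200 = 1200 + n)
w(P(-4), -100)/(-95932) = (1200 - 100)/(-95932) = 1100*(-1/95932) = -275/23983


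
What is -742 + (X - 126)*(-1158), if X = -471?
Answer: 690584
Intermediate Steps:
-742 + (X - 126)*(-1158) = -742 + (-471 - 126)*(-1158) = -742 - 597*(-1158) = -742 + 691326 = 690584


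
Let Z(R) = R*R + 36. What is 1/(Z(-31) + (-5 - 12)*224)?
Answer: -1/2811 ≈ -0.00035575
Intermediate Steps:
Z(R) = 36 + R**2 (Z(R) = R**2 + 36 = 36 + R**2)
1/(Z(-31) + (-5 - 12)*224) = 1/((36 + (-31)**2) + (-5 - 12)*224) = 1/((36 + 961) - 17*224) = 1/(997 - 3808) = 1/(-2811) = -1/2811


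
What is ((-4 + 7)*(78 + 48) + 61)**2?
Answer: 192721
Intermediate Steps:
((-4 + 7)*(78 + 48) + 61)**2 = (3*126 + 61)**2 = (378 + 61)**2 = 439**2 = 192721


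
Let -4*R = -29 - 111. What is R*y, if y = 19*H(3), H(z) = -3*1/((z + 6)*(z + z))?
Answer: -665/18 ≈ -36.944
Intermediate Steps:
R = 35 (R = -(-29 - 111)/4 = -1/4*(-140) = 35)
H(z) = -3/(2*z*(6 + z)) (H(z) = -3*1/(2*z*(6 + z)) = -3/(2*z*(6 + z)))
y = -19/18 (y = 19*(-3/2/(3*(6 + 3))) = 19*(-3/2*1/3/9) = 19*(-3/2*1/3*1/9) = 19*(-1/18) = -19/18 ≈ -1.0556)
R*y = 35*(-19/18) = -665/18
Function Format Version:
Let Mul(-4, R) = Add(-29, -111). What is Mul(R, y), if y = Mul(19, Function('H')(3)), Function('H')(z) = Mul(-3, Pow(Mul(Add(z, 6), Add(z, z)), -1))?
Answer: Rational(-665, 18) ≈ -36.944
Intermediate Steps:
R = 35 (R = Mul(Rational(-1, 4), Add(-29, -111)) = Mul(Rational(-1, 4), -140) = 35)
Function('H')(z) = Mul(Rational(-3, 2), Pow(z, -1), Pow(Add(6, z), -1)) (Function('H')(z) = Mul(-3, Pow(Mul(Add(6, z), Mul(2, z)), -1)) = Mul(-3, Pow(Mul(2, z, Add(6, z)), -1)) = Mul(-3, Mul(Rational(1, 2), Pow(z, -1), Pow(Add(6, z), -1))) = Mul(Rational(-3, 2), Pow(z, -1), Pow(Add(6, z), -1)))
y = Rational(-19, 18) (y = Mul(19, Mul(Rational(-3, 2), Pow(3, -1), Pow(Add(6, 3), -1))) = Mul(19, Mul(Rational(-3, 2), Rational(1, 3), Pow(9, -1))) = Mul(19, Mul(Rational(-3, 2), Rational(1, 3), Rational(1, 9))) = Mul(19, Rational(-1, 18)) = Rational(-19, 18) ≈ -1.0556)
Mul(R, y) = Mul(35, Rational(-19, 18)) = Rational(-665, 18)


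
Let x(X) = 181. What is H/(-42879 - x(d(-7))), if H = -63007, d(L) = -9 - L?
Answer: 63007/43060 ≈ 1.4632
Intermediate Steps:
H/(-42879 - x(d(-7))) = -63007/(-42879 - 1*181) = -63007/(-42879 - 181) = -63007/(-43060) = -63007*(-1/43060) = 63007/43060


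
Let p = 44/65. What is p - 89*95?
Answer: -549531/65 ≈ -8454.3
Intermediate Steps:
p = 44/65 (p = 44*(1/65) = 44/65 ≈ 0.67692)
p - 89*95 = 44/65 - 89*95 = 44/65 - 8455 = -549531/65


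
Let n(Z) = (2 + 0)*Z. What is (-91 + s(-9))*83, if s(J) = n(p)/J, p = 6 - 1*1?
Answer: -68807/9 ≈ -7645.2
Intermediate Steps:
p = 5 (p = 6 - 1 = 5)
n(Z) = 2*Z
s(J) = 10/J (s(J) = (2*5)/J = 10/J)
(-91 + s(-9))*83 = (-91 + 10/(-9))*83 = (-91 + 10*(-⅑))*83 = (-91 - 10/9)*83 = -829/9*83 = -68807/9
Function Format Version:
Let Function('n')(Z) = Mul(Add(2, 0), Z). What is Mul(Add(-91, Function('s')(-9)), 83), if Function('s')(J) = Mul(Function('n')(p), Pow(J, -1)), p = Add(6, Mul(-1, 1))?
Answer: Rational(-68807, 9) ≈ -7645.2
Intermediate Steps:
p = 5 (p = Add(6, -1) = 5)
Function('n')(Z) = Mul(2, Z)
Function('s')(J) = Mul(10, Pow(J, -1)) (Function('s')(J) = Mul(Mul(2, 5), Pow(J, -1)) = Mul(10, Pow(J, -1)))
Mul(Add(-91, Function('s')(-9)), 83) = Mul(Add(-91, Mul(10, Pow(-9, -1))), 83) = Mul(Add(-91, Mul(10, Rational(-1, 9))), 83) = Mul(Add(-91, Rational(-10, 9)), 83) = Mul(Rational(-829, 9), 83) = Rational(-68807, 9)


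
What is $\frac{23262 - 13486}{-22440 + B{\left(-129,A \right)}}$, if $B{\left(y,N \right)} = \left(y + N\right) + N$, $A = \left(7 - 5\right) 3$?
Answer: $- \frac{9776}{22557} \approx -0.43339$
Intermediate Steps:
$A = 6$ ($A = 2 \cdot 3 = 6$)
$B{\left(y,N \right)} = y + 2 N$ ($B{\left(y,N \right)} = \left(N + y\right) + N = y + 2 N$)
$\frac{23262 - 13486}{-22440 + B{\left(-129,A \right)}} = \frac{23262 - 13486}{-22440 + \left(-129 + 2 \cdot 6\right)} = \frac{9776}{-22440 + \left(-129 + 12\right)} = \frac{9776}{-22440 - 117} = \frac{9776}{-22557} = 9776 \left(- \frac{1}{22557}\right) = - \frac{9776}{22557}$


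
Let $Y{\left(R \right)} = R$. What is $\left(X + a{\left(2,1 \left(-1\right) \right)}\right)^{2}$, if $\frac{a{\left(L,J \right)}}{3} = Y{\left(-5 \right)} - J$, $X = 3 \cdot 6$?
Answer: $36$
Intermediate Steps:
$X = 18$
$a{\left(L,J \right)} = -15 - 3 J$ ($a{\left(L,J \right)} = 3 \left(-5 - J\right) = -15 - 3 J$)
$\left(X + a{\left(2,1 \left(-1\right) \right)}\right)^{2} = \left(18 - \left(15 + 3 \cdot 1 \left(-1\right)\right)\right)^{2} = \left(18 - 12\right)^{2} = 6^{2} = 36$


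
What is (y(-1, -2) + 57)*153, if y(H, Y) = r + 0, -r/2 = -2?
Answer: 9333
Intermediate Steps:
r = 4 (r = -2*(-2) = 4)
y(H, Y) = 4 (y(H, Y) = 4 + 0 = 4)
(y(-1, -2) + 57)*153 = (4 + 57)*153 = 61*153 = 9333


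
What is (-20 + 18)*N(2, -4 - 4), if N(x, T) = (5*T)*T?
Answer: -640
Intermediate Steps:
N(x, T) = 5*T**2
(-20 + 18)*N(2, -4 - 4) = (-20 + 18)*(5*(-4 - 4)**2) = -10*(-8)**2 = -10*64 = -2*320 = -640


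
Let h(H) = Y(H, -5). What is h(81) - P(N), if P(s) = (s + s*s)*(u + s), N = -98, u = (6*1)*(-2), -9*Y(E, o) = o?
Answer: 9410945/9 ≈ 1.0457e+6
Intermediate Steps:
Y(E, o) = -o/9
u = -12 (u = 6*(-2) = -12)
h(H) = 5/9 (h(H) = -⅑*(-5) = 5/9)
P(s) = (-12 + s)*(s + s²) (P(s) = (s + s*s)*(-12 + s) = (s + s²)*(-12 + s) = (-12 + s)*(s + s²))
h(81) - P(N) = 5/9 - (-98)*(-12 + (-98)² - 11*(-98)) = 5/9 - (-98)*(-12 + 9604 + 1078) = 5/9 - (-98)*10670 = 5/9 - 1*(-1045660) = 5/9 + 1045660 = 9410945/9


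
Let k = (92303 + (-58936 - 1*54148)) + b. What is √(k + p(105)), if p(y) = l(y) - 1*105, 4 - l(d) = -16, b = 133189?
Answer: √112323 ≈ 335.15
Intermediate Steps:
l(d) = 20 (l(d) = 4 - 1*(-16) = 4 + 16 = 20)
k = 112408 (k = (92303 + (-58936 - 1*54148)) + 133189 = (92303 + (-58936 - 54148)) + 133189 = (92303 - 113084) + 133189 = -20781 + 133189 = 112408)
p(y) = -85 (p(y) = 20 - 1*105 = 20 - 105 = -85)
√(k + p(105)) = √(112408 - 85) = √112323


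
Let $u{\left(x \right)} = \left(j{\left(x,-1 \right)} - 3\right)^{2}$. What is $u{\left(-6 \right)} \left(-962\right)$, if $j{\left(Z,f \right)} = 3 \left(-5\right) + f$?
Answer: $-347282$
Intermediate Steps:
$j{\left(Z,f \right)} = -15 + f$
$u{\left(x \right)} = 361$ ($u{\left(x \right)} = \left(\left(-15 - 1\right) - 3\right)^{2} = \left(-16 - 3\right)^{2} = \left(-19\right)^{2} = 361$)
$u{\left(-6 \right)} \left(-962\right) = 361 \left(-962\right) = -347282$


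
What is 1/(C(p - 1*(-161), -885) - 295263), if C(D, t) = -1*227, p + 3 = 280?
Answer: -1/295490 ≈ -3.3842e-6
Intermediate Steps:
p = 277 (p = -3 + 280 = 277)
C(D, t) = -227
1/(C(p - 1*(-161), -885) - 295263) = 1/(-227 - 295263) = 1/(-295490) = -1/295490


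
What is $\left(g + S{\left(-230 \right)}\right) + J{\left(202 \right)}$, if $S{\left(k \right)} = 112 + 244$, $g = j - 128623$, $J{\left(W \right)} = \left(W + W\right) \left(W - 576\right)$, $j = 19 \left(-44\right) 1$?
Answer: $-280199$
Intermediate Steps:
$j = -836$ ($j = \left(-836\right) 1 = -836$)
$J{\left(W \right)} = 2 W \left(-576 + W\right)$
$g = -129459$ ($g = -836 - 128623 = -129459$)
$S{\left(k \right)} = 356$
$\left(g + S{\left(-230 \right)}\right) + J{\left(202 \right)} = \left(-129459 + 356\right) + 2 \cdot 202 \left(-576 + 202\right) = -129103 + 2 \cdot 202 \left(-374\right) = -129103 - 151096 = -280199$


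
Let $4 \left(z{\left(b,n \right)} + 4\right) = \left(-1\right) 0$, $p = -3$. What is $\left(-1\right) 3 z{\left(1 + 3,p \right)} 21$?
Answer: $252$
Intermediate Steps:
$z{\left(b,n \right)} = -4$ ($z{\left(b,n \right)} = -4 + \frac{\left(-1\right) 0}{4} = -4 + \frac{1}{4} \cdot 0 = -4 + 0 = -4$)
$\left(-1\right) 3 z{\left(1 + 3,p \right)} 21 = \left(-1\right) 3 \left(-4\right) 21 = \left(-3\right) \left(-4\right) 21 = 12 \cdot 21 = 252$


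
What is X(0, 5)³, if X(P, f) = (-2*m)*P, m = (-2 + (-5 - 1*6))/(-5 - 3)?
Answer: 0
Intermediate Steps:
m = 13/8 (m = (-2 + (-5 - 6))/(-8) = (-2 - 11)*(-⅛) = -13*(-⅛) = 13/8 ≈ 1.6250)
X(P, f) = -13*P/4 (X(P, f) = (-2*13/8)*P = -13*P/4)
X(0, 5)³ = (-13/4*0)³ = 0³ = 0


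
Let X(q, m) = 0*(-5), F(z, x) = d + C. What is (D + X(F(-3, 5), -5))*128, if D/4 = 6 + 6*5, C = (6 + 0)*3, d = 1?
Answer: 18432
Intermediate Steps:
C = 18 (C = 6*3 = 18)
F(z, x) = 19 (F(z, x) = 1 + 18 = 19)
X(q, m) = 0
D = 144 (D = 4*(6 + 6*5) = 4*(6 + 30) = 4*36 = 144)
(D + X(F(-3, 5), -5))*128 = (144 + 0)*128 = 144*128 = 18432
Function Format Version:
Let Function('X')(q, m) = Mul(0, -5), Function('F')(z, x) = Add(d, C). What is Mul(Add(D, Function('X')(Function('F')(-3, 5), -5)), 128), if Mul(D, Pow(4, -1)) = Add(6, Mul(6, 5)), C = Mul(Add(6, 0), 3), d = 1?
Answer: 18432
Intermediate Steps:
C = 18 (C = Mul(6, 3) = 18)
Function('F')(z, x) = 19 (Function('F')(z, x) = Add(1, 18) = 19)
Function('X')(q, m) = 0
D = 144 (D = Mul(4, Add(6, Mul(6, 5))) = Mul(4, Add(6, 30)) = Mul(4, 36) = 144)
Mul(Add(D, Function('X')(Function('F')(-3, 5), -5)), 128) = Mul(Add(144, 0), 128) = Mul(144, 128) = 18432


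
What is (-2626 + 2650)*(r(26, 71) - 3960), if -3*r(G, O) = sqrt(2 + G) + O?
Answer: -95608 - 16*sqrt(7) ≈ -95650.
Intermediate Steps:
r(G, O) = -O/3 - sqrt(2 + G)/3 (r(G, O) = -(sqrt(2 + G) + O)/3 = -(O + sqrt(2 + G))/3 = -O/3 - sqrt(2 + G)/3)
(-2626 + 2650)*(r(26, 71) - 3960) = (-2626 + 2650)*((-1/3*71 - sqrt(2 + 26)/3) - 3960) = 24*((-71/3 - 2*sqrt(7)/3) - 3960) = 24*(-11951/3 - 2*sqrt(7)/3) = -95608 - 16*sqrt(7)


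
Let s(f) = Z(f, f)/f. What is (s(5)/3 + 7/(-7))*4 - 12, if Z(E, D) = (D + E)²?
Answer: 32/3 ≈ 10.667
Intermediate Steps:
s(f) = 4*f (s(f) = (f + f)²/f = (2*f)²/f = (4*f²)/f = 4*f)
(s(5)/3 + 7/(-7))*4 - 12 = ((4*5)/3 + 7/(-7))*4 - 12 = (20*(⅓) + 7*(-⅐))*4 - 12 = (20/3 - 1)*4 - 12 = (17/3)*4 - 12 = 68/3 - 12 = 32/3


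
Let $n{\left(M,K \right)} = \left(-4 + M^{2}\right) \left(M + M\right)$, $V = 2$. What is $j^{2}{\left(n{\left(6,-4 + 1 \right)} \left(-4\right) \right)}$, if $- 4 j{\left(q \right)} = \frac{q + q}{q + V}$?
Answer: $\frac{147456}{588289} \approx 0.25065$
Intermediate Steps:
$n{\left(M,K \right)} = 2 M \left(-4 + M^{2}\right)$ ($n{\left(M,K \right)} = \left(-4 + M^{2}\right) 2 M = 2 M \left(-4 + M^{2}\right)$)
$j{\left(q \right)} = - \frac{q}{2 \left(2 + q\right)}$ ($j{\left(q \right)} = - \frac{\left(q + q\right) \frac{1}{q + 2}}{4} = - \frac{2 q \frac{1}{2 + q}}{4} = - \frac{q}{2 \left(2 + q\right)}$)
$j^{2}{\left(n{\left(6,-4 + 1 \right)} \left(-4\right) \right)} = \left(- \frac{2 \cdot 6 \left(-4 + 6^{2}\right) \left(-4\right)}{4 + 2 \cdot 2 \cdot 6 \left(-4 + 6^{2}\right) \left(-4\right)}\right)^{2} = \left(- \frac{2 \cdot 6 \left(-4 + 36\right) \left(-4\right)}{4 + 2 \cdot 2 \cdot 6 \left(-4 + 36\right) \left(-4\right)}\right)^{2} = \left(- \frac{2 \cdot 6 \cdot 32 \left(-4\right)}{4 + 2 \cdot 2 \cdot 6 \cdot 32 \left(-4\right)}\right)^{2} = \left(- \frac{384 \left(-4\right)}{4 + 2 \cdot 384 \left(-4\right)}\right)^{2} = \left(\left(-1\right) \left(-1536\right) \frac{1}{4 + 2 \left(-1536\right)}\right)^{2} = \left(\left(-1\right) \left(-1536\right) \frac{1}{4 - 3072}\right)^{2} = \left(\left(-1\right) \left(-1536\right) \frac{1}{-3068}\right)^{2} = \left(\left(-1\right) \left(-1536\right) \left(- \frac{1}{3068}\right)\right)^{2} = \left(- \frac{384}{767}\right)^{2} = \frac{147456}{588289}$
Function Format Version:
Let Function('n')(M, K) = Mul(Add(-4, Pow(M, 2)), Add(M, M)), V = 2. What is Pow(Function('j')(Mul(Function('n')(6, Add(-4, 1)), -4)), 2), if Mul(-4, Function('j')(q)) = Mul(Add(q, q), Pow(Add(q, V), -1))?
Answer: Rational(147456, 588289) ≈ 0.25065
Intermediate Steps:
Function('n')(M, K) = Mul(2, M, Add(-4, Pow(M, 2))) (Function('n')(M, K) = Mul(Add(-4, Pow(M, 2)), Mul(2, M)) = Mul(2, M, Add(-4, Pow(M, 2))))
Function('j')(q) = Mul(Rational(-1, 2), q, Pow(Add(2, q), -1)) (Function('j')(q) = Mul(Rational(-1, 4), Mul(Add(q, q), Pow(Add(q, 2), -1))) = Mul(Rational(-1, 4), Mul(Mul(2, q), Pow(Add(2, q), -1))) = Mul(Rational(-1, 4), Mul(2, q, Pow(Add(2, q), -1))) = Mul(Rational(-1, 2), q, Pow(Add(2, q), -1)))
Pow(Function('j')(Mul(Function('n')(6, Add(-4, 1)), -4)), 2) = Pow(Mul(-1, Mul(Mul(2, 6, Add(-4, Pow(6, 2))), -4), Pow(Add(4, Mul(2, Mul(Mul(2, 6, Add(-4, Pow(6, 2))), -4))), -1)), 2) = Pow(Mul(-1, Mul(Mul(2, 6, Add(-4, 36)), -4), Pow(Add(4, Mul(2, Mul(Mul(2, 6, Add(-4, 36)), -4))), -1)), 2) = Pow(Mul(-1, Mul(Mul(2, 6, 32), -4), Pow(Add(4, Mul(2, Mul(Mul(2, 6, 32), -4))), -1)), 2) = Pow(Mul(-1, Mul(384, -4), Pow(Add(4, Mul(2, Mul(384, -4))), -1)), 2) = Pow(Mul(-1, -1536, Pow(Add(4, Mul(2, -1536)), -1)), 2) = Pow(Mul(-1, -1536, Pow(Add(4, -3072), -1)), 2) = Pow(Mul(-1, -1536, Pow(-3068, -1)), 2) = Pow(Mul(-1, -1536, Rational(-1, 3068)), 2) = Pow(Rational(-384, 767), 2) = Rational(147456, 588289)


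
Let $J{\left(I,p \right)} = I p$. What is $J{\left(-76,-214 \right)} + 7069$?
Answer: $23333$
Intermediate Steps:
$J{\left(-76,-214 \right)} + 7069 = \left(-76\right) \left(-214\right) + 7069 = 16264 + 7069 = 23333$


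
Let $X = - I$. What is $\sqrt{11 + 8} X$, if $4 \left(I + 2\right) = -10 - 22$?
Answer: $10 \sqrt{19} \approx 43.589$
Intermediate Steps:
$I = -10$ ($I = -2 + \frac{-10 - 22}{4} = -2 + \frac{1}{4} \left(-32\right) = -2 - 8 = -10$)
$X = 10$ ($X = \left(-1\right) \left(-10\right) = 10$)
$\sqrt{11 + 8} X = \sqrt{11 + 8} \cdot 10 = \sqrt{19} \cdot 10 = 10 \sqrt{19}$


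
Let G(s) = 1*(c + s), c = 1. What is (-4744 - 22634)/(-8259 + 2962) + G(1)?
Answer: 37972/5297 ≈ 7.1686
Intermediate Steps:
G(s) = 1 + s (G(s) = 1*(1 + s) = 1 + s)
(-4744 - 22634)/(-8259 + 2962) + G(1) = (-4744 - 22634)/(-8259 + 2962) + (1 + 1) = -27378/(-5297) + 2 = -27378*(-1/5297) + 2 = 27378/5297 + 2 = 37972/5297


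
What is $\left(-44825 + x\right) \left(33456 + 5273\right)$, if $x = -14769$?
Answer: $-2308016026$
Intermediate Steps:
$\left(-44825 + x\right) \left(33456 + 5273\right) = \left(-44825 - 14769\right) \left(33456 + 5273\right) = \left(-59594\right) 38729 = -2308016026$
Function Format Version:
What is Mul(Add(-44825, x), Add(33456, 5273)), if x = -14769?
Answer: -2308016026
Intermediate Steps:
Mul(Add(-44825, x), Add(33456, 5273)) = Mul(Add(-44825, -14769), Add(33456, 5273)) = Mul(-59594, 38729) = -2308016026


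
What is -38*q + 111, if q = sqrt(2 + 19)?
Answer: 111 - 38*sqrt(21) ≈ -63.138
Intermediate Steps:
q = sqrt(21) ≈ 4.5826
-38*q + 111 = -38*sqrt(21) + 111 = 111 - 38*sqrt(21)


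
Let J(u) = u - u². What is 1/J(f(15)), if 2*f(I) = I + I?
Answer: -1/210 ≈ -0.0047619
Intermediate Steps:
f(I) = I (f(I) = (I + I)/2 = (2*I)/2 = I)
1/J(f(15)) = 1/(15*(1 - 1*15)) = 1/(15*(1 - 15)) = 1/(15*(-14)) = 1/(-210) = -1/210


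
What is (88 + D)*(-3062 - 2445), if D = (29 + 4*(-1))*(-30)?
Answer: 3645634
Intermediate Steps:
D = -750 (D = (29 - 4)*(-30) = 25*(-30) = -750)
(88 + D)*(-3062 - 2445) = (88 - 750)*(-3062 - 2445) = -662*(-5507) = 3645634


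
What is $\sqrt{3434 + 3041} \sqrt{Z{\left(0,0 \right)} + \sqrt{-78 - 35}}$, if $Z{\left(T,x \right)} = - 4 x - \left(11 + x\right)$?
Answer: $5 \sqrt{-2849 + 259 i \sqrt{113}} \approx 117.95 + 291.78 i$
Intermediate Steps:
$Z{\left(T,x \right)} = -11 - 5 x$
$\sqrt{3434 + 3041} \sqrt{Z{\left(0,0 \right)} + \sqrt{-78 - 35}} = \sqrt{3434 + 3041} \sqrt{\left(-11 - 0\right) + \sqrt{-78 - 35}} = \sqrt{6475} \sqrt{\left(-11 + 0\right) + \sqrt{-113}} = 5 \sqrt{259} \sqrt{-11 + i \sqrt{113}}$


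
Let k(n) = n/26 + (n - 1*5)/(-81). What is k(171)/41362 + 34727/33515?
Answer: 3025331999969/2919437087580 ≈ 1.0363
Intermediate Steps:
k(n) = 5/81 + 55*n/2106 (k(n) = n*(1/26) + (n - 5)*(-1/81) = n/26 + (-5 + n)*(-1/81) = n/26 + (5/81 - n/81) = 5/81 + 55*n/2106)
k(171)/41362 + 34727/33515 = (5/81 + (55/2106)*171)/41362 + 34727/33515 = (5/81 + 1045/234)*(1/41362) + 34727*(1/33515) = (9535/2106)*(1/41362) + 34727/33515 = 9535/87108372 + 34727/33515 = 3025331999969/2919437087580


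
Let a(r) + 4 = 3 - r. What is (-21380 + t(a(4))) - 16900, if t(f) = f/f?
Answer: -38279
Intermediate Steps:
a(r) = -1 - r (a(r) = -4 + (3 - r) = -1 - r)
t(f) = 1
(-21380 + t(a(4))) - 16900 = (-21380 + 1) - 16900 = -21379 - 16900 = -38279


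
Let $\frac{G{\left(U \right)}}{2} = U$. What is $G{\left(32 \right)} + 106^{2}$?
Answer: $11300$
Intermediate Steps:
$G{\left(U \right)} = 2 U$
$G{\left(32 \right)} + 106^{2} = 2 \cdot 32 + 106^{2} = 64 + 11236 = 11300$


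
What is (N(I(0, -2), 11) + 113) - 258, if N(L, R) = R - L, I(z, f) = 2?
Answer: -136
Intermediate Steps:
(N(I(0, -2), 11) + 113) - 258 = ((11 - 1*2) + 113) - 258 = ((11 - 2) + 113) - 258 = (9 + 113) - 258 = 122 - 258 = -136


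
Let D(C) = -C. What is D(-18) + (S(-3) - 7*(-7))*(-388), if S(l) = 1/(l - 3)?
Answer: -56788/3 ≈ -18929.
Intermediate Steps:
S(l) = 1/(-3 + l)
D(-18) + (S(-3) - 7*(-7))*(-388) = -1*(-18) + (1/(-3 - 3) - 7*(-7))*(-388) = 18 + (1/(-6) + 49)*(-388) = 18 + (-⅙ + 49)*(-388) = 18 + (293/6)*(-388) = 18 - 56842/3 = -56788/3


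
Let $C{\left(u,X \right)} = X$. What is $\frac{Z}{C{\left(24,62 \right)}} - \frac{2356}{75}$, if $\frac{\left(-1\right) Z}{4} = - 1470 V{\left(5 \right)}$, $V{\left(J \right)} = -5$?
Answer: $- \frac{1175536}{2325} \approx -505.61$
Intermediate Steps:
$Z = -29400$ ($Z = - 4 \left(\left(-1470\right) \left(-5\right)\right) = \left(-4\right) 7350 = -29400$)
$\frac{Z}{C{\left(24,62 \right)}} - \frac{2356}{75} = - \frac{29400}{62} - \frac{2356}{75} = \left(-29400\right) \frac{1}{62} - \frac{2356}{75} = - \frac{14700}{31} - \frac{2356}{75} = - \frac{1175536}{2325}$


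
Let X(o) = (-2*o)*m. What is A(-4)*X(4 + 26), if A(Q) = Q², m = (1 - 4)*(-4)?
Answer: -11520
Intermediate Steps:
m = 12 (m = -3*(-4) = 12)
X(o) = -24*o (X(o) = -2*o*12 = -24*o)
A(-4)*X(4 + 26) = (-4)²*(-24*(4 + 26)) = 16*(-24*30) = 16*(-720) = -11520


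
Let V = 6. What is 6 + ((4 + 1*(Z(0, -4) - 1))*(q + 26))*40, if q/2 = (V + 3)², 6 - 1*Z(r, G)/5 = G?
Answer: 398566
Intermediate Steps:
Z(r, G) = 30 - 5*G
q = 162 (q = 2*(6 + 3)² = 2*9² = 2*81 = 162)
6 + ((4 + 1*(Z(0, -4) - 1))*(q + 26))*40 = 6 + ((4 + 1*((30 - 5*(-4)) - 1))*(162 + 26))*40 = 6 + ((4 + 1*((30 + 20) - 1))*188)*40 = 6 + ((4 + 1*(50 - 1))*188)*40 = 6 + ((4 + 1*49)*188)*40 = 6 + ((4 + 49)*188)*40 = 6 + (53*188)*40 = 6 + 9964*40 = 6 + 398560 = 398566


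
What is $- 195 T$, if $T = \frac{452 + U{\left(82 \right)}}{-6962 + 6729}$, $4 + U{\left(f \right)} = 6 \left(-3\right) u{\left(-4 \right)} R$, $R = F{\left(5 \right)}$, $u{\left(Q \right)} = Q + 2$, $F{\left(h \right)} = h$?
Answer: $\frac{122460}{233} \approx 525.58$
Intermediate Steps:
$u{\left(Q \right)} = 2 + Q$
$R = 5$
$U{\left(f \right)} = 176$ ($U{\left(f \right)} = -4 + 6 \left(-3\right) \left(2 - 4\right) 5 = -4 + \left(-18\right) \left(-2\right) 5 = -4 + 36 \cdot 5 = -4 + 180 = 176$)
$T = - \frac{628}{233}$ ($T = \frac{452 + 176}{-6962 + 6729} = \frac{628}{-233} = 628 \left(- \frac{1}{233}\right) = - \frac{628}{233} \approx -2.6953$)
$- 195 T = \left(-195\right) \left(- \frac{628}{233}\right) = \frac{122460}{233}$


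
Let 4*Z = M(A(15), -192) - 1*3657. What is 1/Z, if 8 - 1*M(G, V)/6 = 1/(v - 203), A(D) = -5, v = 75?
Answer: -256/230973 ≈ -0.0011084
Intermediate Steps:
M(G, V) = 3075/64 (M(G, V) = 48 - 6/(75 - 203) = 48 - 6/(-128) = 48 - 6*(-1/128) = 48 + 3/64 = 3075/64)
Z = -230973/256 (Z = (3075/64 - 1*3657)/4 = (3075/64 - 3657)/4 = (1/4)*(-230973/64) = -230973/256 ≈ -902.24)
1/Z = 1/(-230973/256) = -256/230973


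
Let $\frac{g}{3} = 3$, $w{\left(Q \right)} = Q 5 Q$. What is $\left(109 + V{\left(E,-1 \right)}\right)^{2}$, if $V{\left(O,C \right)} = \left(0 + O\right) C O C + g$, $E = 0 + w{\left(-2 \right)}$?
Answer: $268324$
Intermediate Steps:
$w{\left(Q \right)} = 5 Q^{2}$ ($w{\left(Q \right)} = 5 Q Q = 5 Q^{2}$)
$g = 9$ ($g = 3 \cdot 3 = 9$)
$E = 20$ ($E = 0 + 5 \left(-2\right)^{2} = 0 + 5 \cdot 4 = 0 + 20 = 20$)
$V{\left(O,C \right)} = 9 + C^{2} O^{2}$ ($V{\left(O,C \right)} = \left(0 + O\right) C O C + 9 = O C O C + 9 = C O O C + 9 = C O^{2} C + 9 = C^{2} O^{2} + 9 = 9 + C^{2} O^{2}$)
$\left(109 + V{\left(E,-1 \right)}\right)^{2} = \left(109 + \left(9 + \left(-1\right)^{2} \cdot 20^{2}\right)\right)^{2} = \left(109 + \left(9 + 1 \cdot 400\right)\right)^{2} = \left(109 + \left(9 + 400\right)\right)^{2} = \left(109 + 409\right)^{2} = 518^{2} = 268324$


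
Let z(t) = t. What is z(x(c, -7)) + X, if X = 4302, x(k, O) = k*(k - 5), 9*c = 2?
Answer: 348376/81 ≈ 4300.9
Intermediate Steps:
c = 2/9 (c = (⅑)*2 = 2/9 ≈ 0.22222)
x(k, O) = k*(-5 + k)
z(x(c, -7)) + X = 2*(-5 + 2/9)/9 + 4302 = (2/9)*(-43/9) + 4302 = -86/81 + 4302 = 348376/81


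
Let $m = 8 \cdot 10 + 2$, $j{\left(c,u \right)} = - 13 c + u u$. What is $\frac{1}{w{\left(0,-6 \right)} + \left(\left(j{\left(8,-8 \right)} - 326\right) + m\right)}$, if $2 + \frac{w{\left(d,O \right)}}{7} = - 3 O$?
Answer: $- \frac{1}{172} \approx -0.005814$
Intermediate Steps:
$w{\left(d,O \right)} = -14 - 21 O$ ($w{\left(d,O \right)} = -14 + 7 \left(- 3 O\right) = -14 - 21 O$)
$j{\left(c,u \right)} = u^{2} - 13 c$ ($j{\left(c,u \right)} = - 13 c + u^{2} = u^{2} - 13 c$)
$m = 82$ ($m = 80 + 2 = 82$)
$\frac{1}{w{\left(0,-6 \right)} + \left(\left(j{\left(8,-8 \right)} - 326\right) + m\right)} = \frac{1}{\left(-14 - -126\right) + \left(\left(\left(\left(-8\right)^{2} - 104\right) - 326\right) + 82\right)} = \frac{1}{\left(-14 + 126\right) + \left(\left(\left(64 - 104\right) - 326\right) + 82\right)} = \frac{1}{112 + \left(\left(-40 - 326\right) + 82\right)} = \frac{1}{112 + \left(-366 + 82\right)} = \frac{1}{112 - 284} = \frac{1}{-172} = - \frac{1}{172}$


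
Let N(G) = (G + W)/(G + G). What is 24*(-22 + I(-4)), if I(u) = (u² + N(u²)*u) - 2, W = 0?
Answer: -240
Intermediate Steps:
N(G) = ½ (N(G) = (G + 0)/(G + G) = G/((2*G)) = G*(1/(2*G)) = ½)
I(u) = -2 + u² + u/2 (I(u) = (u² + u/2) - 2 = -2 + u² + u/2)
24*(-22 + I(-4)) = 24*(-22 + (-2 + (-4)² + (½)*(-4))) = 24*(-22 + (-2 + 16 - 2)) = 24*(-22 + 12) = 24*(-10) = -240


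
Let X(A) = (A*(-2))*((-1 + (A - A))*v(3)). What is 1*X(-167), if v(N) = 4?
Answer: -1336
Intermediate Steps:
X(A) = 8*A (X(A) = (A*(-2))*((-1 + (A - A))*4) = (-2*A)*((-1 + 0)*4) = (-2*A)*(-1*4) = -2*A*(-4) = 8*A)
1*X(-167) = 1*(8*(-167)) = 1*(-1336) = -1336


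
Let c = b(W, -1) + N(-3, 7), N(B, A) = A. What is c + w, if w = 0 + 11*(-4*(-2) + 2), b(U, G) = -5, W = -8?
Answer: 112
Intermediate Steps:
c = 2 (c = -5 + 7 = 2)
w = 110 (w = 0 + 11*(8 + 2) = 0 + 11*10 = 0 + 110 = 110)
c + w = 2 + 110 = 112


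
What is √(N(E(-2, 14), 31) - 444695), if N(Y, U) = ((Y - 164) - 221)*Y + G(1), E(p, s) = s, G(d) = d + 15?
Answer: I*√449873 ≈ 670.73*I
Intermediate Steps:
G(d) = 15 + d
N(Y, U) = 16 + Y*(-385 + Y) (N(Y, U) = ((Y - 164) - 221)*Y + (15 + 1) = ((-164 + Y) - 221)*Y + 16 = (-385 + Y)*Y + 16 = Y*(-385 + Y) + 16 = 16 + Y*(-385 + Y))
√(N(E(-2, 14), 31) - 444695) = √((16 + 14² - 385*14) - 444695) = √((16 + 196 - 5390) - 444695) = √(-5178 - 444695) = √(-449873) = I*√449873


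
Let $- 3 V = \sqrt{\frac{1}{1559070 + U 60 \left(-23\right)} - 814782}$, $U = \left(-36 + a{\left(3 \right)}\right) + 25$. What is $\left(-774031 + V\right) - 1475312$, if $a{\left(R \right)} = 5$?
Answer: $-2249343 - \frac{i \sqrt{109826176822114}}{34830} \approx -2.2493 \cdot 10^{6} - 300.88 i$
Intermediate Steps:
$U = -6$ ($U = \left(-36 + 5\right) + 25 = -31 + 25 = -6$)
$V = - \frac{i \sqrt{109826176822114}}{34830}$ ($V = - \frac{\sqrt{\frac{1}{1559070 + \left(-6\right) 60 \left(-23\right)} - 814782}}{3} = - \frac{\sqrt{\frac{1}{1559070 - -8280} - 814782}}{3} = - \frac{\sqrt{\frac{1}{1559070 + 8280} - 814782}}{3} = - \frac{\sqrt{\frac{1}{1567350} - 814782}}{3} = - \frac{\sqrt{- \frac{1277048567699}{1567350}}}{3} = - \frac{\frac{1}{11610} i \sqrt{109826176822114}}{3} = - \frac{i \sqrt{109826176822114}}{34830} \approx - 300.88 i$)
$\left(-774031 + V\right) - 1475312 = \left(-774031 - \frac{i \sqrt{109826176822114}}{34830}\right) - 1475312 = -2249343 - \frac{i \sqrt{109826176822114}}{34830}$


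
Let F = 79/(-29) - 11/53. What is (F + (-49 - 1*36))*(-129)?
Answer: 17434479/1537 ≈ 11343.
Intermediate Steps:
F = -4506/1537 (F = 79*(-1/29) - 11*1/53 = -79/29 - 11/53 = -4506/1537 ≈ -2.9317)
(F + (-49 - 1*36))*(-129) = (-4506/1537 + (-49 - 1*36))*(-129) = (-4506/1537 + (-49 - 36))*(-129) = (-4506/1537 - 85)*(-129) = -135151/1537*(-129) = 17434479/1537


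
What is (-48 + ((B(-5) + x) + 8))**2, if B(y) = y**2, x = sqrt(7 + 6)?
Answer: (15 - sqrt(13))**2 ≈ 129.83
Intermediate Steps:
x = sqrt(13) ≈ 3.6056
(-48 + ((B(-5) + x) + 8))**2 = (-48 + (((-5)**2 + sqrt(13)) + 8))**2 = (-48 + ((25 + sqrt(13)) + 8))**2 = (-48 + (33 + sqrt(13)))**2 = (-15 + sqrt(13))**2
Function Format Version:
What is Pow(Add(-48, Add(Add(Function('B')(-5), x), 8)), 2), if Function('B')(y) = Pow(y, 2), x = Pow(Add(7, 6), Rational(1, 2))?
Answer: Pow(Add(15, Mul(-1, Pow(13, Rational(1, 2)))), 2) ≈ 129.83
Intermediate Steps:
x = Pow(13, Rational(1, 2)) ≈ 3.6056
Pow(Add(-48, Add(Add(Function('B')(-5), x), 8)), 2) = Pow(Add(-48, Add(Add(Pow(-5, 2), Pow(13, Rational(1, 2))), 8)), 2) = Pow(Add(-48, Add(Add(25, Pow(13, Rational(1, 2))), 8)), 2) = Pow(Add(-48, Add(33, Pow(13, Rational(1, 2)))), 2) = Pow(Add(-15, Pow(13, Rational(1, 2))), 2)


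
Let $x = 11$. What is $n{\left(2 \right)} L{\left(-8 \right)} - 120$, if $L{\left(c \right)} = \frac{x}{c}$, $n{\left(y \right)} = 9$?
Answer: $- \frac{1059}{8} \approx -132.38$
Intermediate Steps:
$L{\left(c \right)} = \frac{11}{c}$
$n{\left(2 \right)} L{\left(-8 \right)} - 120 = 9 \frac{11}{-8} - 120 = 9 \cdot 11 \left(- \frac{1}{8}\right) - 120 = 9 \left(- \frac{11}{8}\right) - 120 = - \frac{99}{8} - 120 = - \frac{1059}{8}$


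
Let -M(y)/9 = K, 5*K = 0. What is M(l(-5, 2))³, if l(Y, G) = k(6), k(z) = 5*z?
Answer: 0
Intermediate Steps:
l(Y, G) = 30 (l(Y, G) = 5*6 = 30)
K = 0 (K = (⅕)*0 = 0)
M(y) = 0 (M(y) = -9*0 = 0)
M(l(-5, 2))³ = 0³ = 0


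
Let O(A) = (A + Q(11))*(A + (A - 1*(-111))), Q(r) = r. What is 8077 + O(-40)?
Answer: 7178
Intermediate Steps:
O(A) = (11 + A)*(111 + 2*A) (O(A) = (A + 11)*(A + (A - 1*(-111))) = (11 + A)*(A + (A + 111)) = (11 + A)*(A + (111 + A)) = (11 + A)*(111 + 2*A))
8077 + O(-40) = 8077 + (1221 + 2*(-40)² + 133*(-40)) = 8077 + (1221 + 2*1600 - 5320) = 8077 + (1221 + 3200 - 5320) = 8077 - 899 = 7178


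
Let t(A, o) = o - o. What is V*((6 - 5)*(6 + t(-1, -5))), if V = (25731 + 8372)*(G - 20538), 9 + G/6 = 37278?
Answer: 41553004968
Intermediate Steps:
G = 223614 (G = -54 + 6*37278 = -54 + 223668 = 223614)
t(A, o) = 0
V = 6925500828 (V = (25731 + 8372)*(223614 - 20538) = 34103*203076 = 6925500828)
V*((6 - 5)*(6 + t(-1, -5))) = 6925500828*((6 - 5)*(6 + 0)) = 6925500828*(1*6) = 6925500828*6 = 41553004968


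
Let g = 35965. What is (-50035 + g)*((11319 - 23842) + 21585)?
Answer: -127502340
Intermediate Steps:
(-50035 + g)*((11319 - 23842) + 21585) = (-50035 + 35965)*((11319 - 23842) + 21585) = -14070*(-12523 + 21585) = -14070*9062 = -127502340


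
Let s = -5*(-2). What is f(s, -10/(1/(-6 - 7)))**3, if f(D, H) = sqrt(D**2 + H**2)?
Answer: 170000*sqrt(170) ≈ 2.2165e+6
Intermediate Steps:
s = 10
f(s, -10/(1/(-6 - 7)))**3 = (sqrt(10**2 + (-10/(1/(-6 - 7)))**2))**3 = (sqrt(100 + (-10/(1/(-13)))**2))**3 = (sqrt(100 + (-10/(-1/13))**2))**3 = (sqrt(100 + (-10*(-13))**2))**3 = (sqrt(100 + 130**2))**3 = (sqrt(100 + 16900))**3 = (sqrt(17000))**3 = (10*sqrt(170))**3 = 170000*sqrt(170)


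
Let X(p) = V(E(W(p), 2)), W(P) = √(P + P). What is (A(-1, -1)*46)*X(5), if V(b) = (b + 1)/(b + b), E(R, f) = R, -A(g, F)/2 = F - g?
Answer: 0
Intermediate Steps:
A(g, F) = -2*F + 2*g (A(g, F) = -2*(F - g) = -2*F + 2*g)
W(P) = √2*√P (W(P) = √(2*P) = √2*√P)
V(b) = (1 + b)/(2*b) (V(b) = (1 + b)/((2*b)) = (1 + b)*(1/(2*b)) = (1 + b)/(2*b))
X(p) = √2*(1 + √2*√p)/(4*√p) (X(p) = (1 + √2*√p)/(2*((√2*√p))) = (√2/(2*√p))*(1 + √2*√p)/2 = √2*(1 + √2*√p)/(4*√p))
(A(-1, -1)*46)*X(5) = ((-2*(-1) + 2*(-1))*46)*(½ + √2/(4*√5)) = ((2 - 2)*46)*(½ + √2*(√5/5)/4) = (0*46)*(½ + √10/20) = 0*(½ + √10/20) = 0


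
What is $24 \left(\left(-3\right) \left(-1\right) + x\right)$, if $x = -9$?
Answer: $-144$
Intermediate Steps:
$24 \left(\left(-3\right) \left(-1\right) + x\right) = 24 \left(\left(-3\right) \left(-1\right) - 9\right) = 24 \left(3 - 9\right) = 24 \left(-6\right) = -144$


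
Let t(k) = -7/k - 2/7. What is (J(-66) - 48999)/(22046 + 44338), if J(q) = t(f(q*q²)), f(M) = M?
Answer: -98609690471/133595941248 ≈ -0.73812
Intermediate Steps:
t(k) = -2/7 - 7/k (t(k) = -7/k - 2*⅐ = -7/k - 2/7 = -2/7 - 7/k)
J(q) = -2/7 - 7/q³
(J(-66) - 48999)/(22046 + 44338) = ((-2/7 - 7/(-66)³) - 48999)/(22046 + 44338) = ((-2/7 - 7*(-1/287496)) - 48999)/66384 = ((-2/7 + 7/287496) - 48999)*(1/66384) = (-574943/2012472 - 48999)*(1/66384) = -98609690471/2012472*1/66384 = -98609690471/133595941248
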